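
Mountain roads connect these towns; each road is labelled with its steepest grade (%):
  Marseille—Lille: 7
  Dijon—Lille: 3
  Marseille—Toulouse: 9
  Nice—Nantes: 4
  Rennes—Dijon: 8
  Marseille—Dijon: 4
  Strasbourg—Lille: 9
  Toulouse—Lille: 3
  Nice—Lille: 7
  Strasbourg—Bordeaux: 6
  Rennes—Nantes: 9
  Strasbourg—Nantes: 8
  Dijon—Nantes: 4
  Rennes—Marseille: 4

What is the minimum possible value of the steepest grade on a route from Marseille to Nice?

A few of the Marseille→Nice routes:
Marseille → Dijon → Lille → Nice: max(4, 3, 7) = 7
Marseille → Lille → Dijon → Nantes → Nice: max(7, 3, 4, 4) = 7
Marseille → Dijon → Nantes → Nice: max(4, 4, 4) = 4
Marseille → Lille → Nice: max(7, 7) = 7
Smallest bottleneck: 4%.

4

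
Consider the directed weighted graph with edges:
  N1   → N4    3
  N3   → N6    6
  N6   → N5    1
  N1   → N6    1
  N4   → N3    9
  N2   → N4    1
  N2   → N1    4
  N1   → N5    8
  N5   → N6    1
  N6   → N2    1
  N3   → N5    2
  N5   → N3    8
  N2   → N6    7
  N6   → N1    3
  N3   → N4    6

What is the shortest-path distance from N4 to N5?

Routes from N4 to N5:
N4 - N3 - N6 - N1 - N5: 9 + 6 + 3 + 8 = 26
N4 - N3 - N6 - N5: 9 + 6 + 1 = 16
N4 - N3 - N6 - N2 - N1 - N5: 9 + 6 + 1 + 4 + 8 = 28
N4 - N3 - N5: 9 + 2 = 11
Best route has total 11.

11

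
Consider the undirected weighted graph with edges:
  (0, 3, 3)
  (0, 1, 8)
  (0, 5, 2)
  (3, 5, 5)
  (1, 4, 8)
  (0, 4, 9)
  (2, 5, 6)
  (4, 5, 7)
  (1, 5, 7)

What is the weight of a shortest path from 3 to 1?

11

Comparing a few candidate routes:
3-0-1: 3 + 8 = 11
3-5-1: 5 + 7 = 12
3-0-5-1: 3 + 2 + 7 = 12
The minimum is 11.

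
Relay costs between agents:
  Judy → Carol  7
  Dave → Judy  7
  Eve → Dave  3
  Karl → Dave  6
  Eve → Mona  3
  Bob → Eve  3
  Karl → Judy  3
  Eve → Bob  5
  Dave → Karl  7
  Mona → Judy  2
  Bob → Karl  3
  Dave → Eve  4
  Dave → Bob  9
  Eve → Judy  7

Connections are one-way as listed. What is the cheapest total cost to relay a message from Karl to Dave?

Routes from Karl to Dave:
Karl-Dave: 6
Best route has total 6.

6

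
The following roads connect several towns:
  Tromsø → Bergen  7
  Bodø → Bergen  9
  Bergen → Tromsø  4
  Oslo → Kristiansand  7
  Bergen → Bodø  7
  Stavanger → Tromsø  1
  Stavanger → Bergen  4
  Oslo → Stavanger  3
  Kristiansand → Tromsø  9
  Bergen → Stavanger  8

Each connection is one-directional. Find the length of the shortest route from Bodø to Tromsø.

Paths from Bodø to Tromsø:
Bodø → Bergen → Stavanger → Tromsø: 9 + 8 + 1 = 18
Bodø → Bergen → Tromsø: 9 + 4 = 13
Best route has total 13.

13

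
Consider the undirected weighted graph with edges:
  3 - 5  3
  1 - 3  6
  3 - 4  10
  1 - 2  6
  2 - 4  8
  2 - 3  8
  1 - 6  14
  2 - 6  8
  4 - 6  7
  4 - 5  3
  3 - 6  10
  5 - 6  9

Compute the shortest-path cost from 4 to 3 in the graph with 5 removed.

Checking several routes:
4-2-3: 8 + 8 = 16
4-2-1-3: 8 + 6 + 6 = 20
4-3: 10
4-6-3: 7 + 10 = 17
The minimum is 10.

10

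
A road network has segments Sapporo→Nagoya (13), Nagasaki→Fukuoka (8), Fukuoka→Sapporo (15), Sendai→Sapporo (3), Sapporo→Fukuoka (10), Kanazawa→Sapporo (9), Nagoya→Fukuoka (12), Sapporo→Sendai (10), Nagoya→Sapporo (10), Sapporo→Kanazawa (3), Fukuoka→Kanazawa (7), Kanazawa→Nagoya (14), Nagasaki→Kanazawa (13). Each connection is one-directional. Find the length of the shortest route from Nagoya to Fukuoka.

Routes from Nagoya to Fukuoka:
Nagoya-Sapporo-Fukuoka: 10 + 10 = 20
Nagoya-Fukuoka: 12
The minimum is 12 mi.

12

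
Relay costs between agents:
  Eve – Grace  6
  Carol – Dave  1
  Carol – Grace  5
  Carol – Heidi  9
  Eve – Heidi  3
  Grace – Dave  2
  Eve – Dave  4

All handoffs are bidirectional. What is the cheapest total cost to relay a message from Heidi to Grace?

Candidate routes:
Heidi → Eve → Dave → Carol → Grace: 3 + 4 + 1 + 5 = 13
Heidi → Carol → Grace: 9 + 5 = 14
Heidi → Carol → Dave → Eve → Grace: 9 + 1 + 4 + 6 = 20
Heidi → Eve → Dave → Grace: 3 + 4 + 2 = 9
Heidi → Carol → Dave → Grace: 9 + 1 + 2 = 12
Heidi → Eve → Grace: 3 + 6 = 9
Best route has total 9.

9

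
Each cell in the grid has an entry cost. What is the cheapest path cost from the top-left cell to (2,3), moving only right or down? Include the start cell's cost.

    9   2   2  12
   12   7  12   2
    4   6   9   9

36

Best path: r0c0→r0c1→r0c2→r0c3→r1c3→r2c3
Cost: 9 + 2 + 2 + 12 + 2 + 9 = 36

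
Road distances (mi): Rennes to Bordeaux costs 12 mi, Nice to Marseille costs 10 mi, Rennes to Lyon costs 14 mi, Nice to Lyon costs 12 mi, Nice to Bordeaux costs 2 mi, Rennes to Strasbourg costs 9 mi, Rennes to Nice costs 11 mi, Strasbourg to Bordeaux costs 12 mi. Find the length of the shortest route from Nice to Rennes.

11

Candidate routes:
Nice→Bordeaux→Rennes: 2 + 12 = 14
Nice→Rennes: 11
Nice→Lyon→Rennes: 12 + 14 = 26
Nice→Bordeaux→Strasbourg→Rennes: 2 + 12 + 9 = 23
The minimum is 11 mi.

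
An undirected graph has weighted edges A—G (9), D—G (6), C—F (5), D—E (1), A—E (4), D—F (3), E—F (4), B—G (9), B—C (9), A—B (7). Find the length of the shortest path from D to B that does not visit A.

15

Routes from D to B avoiding A:
D - E - F - C - B: 1 + 4 + 5 + 9 = 19
D - F - C - B: 3 + 5 + 9 = 17
D - G - B: 6 + 9 = 15
Shortest: 15.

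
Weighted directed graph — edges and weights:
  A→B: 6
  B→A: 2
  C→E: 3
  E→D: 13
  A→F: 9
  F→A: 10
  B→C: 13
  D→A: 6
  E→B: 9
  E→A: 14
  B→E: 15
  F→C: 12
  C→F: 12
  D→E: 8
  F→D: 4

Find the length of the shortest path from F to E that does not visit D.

15

Candidate routes:
F→A→B→C→E: 10 + 6 + 13 + 3 = 32
F→C→E: 12 + 3 = 15
F→A→B→E: 10 + 6 + 15 = 31
The minimum is 15.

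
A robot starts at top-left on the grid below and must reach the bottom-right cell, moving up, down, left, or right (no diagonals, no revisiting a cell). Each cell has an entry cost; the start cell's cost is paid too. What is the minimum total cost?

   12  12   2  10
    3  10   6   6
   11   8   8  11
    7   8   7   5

51

Path r0c0 -> r1c0 -> r1c1 -> r1c2 -> r2c2 -> r3c2 -> r3c3: 12 + 3 + 10 + 6 + 8 + 7 + 5 = 51.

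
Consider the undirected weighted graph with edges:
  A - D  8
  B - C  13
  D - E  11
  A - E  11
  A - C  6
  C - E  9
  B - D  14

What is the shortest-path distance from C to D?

14

Some routes from C to D:
C → E → A → D: 9 + 11 + 8 = 28
C → E → D: 9 + 11 = 20
C → B → D: 13 + 14 = 27
C → A → D: 6 + 8 = 14
Shortest: 14.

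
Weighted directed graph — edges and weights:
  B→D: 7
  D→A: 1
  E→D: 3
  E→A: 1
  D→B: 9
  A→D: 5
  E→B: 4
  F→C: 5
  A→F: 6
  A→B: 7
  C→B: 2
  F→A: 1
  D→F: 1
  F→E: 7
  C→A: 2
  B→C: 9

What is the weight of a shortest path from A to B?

Some routes from A to B:
A-D-F-C-B: 5 + 1 + 5 + 2 = 13
A-F-E-B: 6 + 7 + 4 = 17
A-B: 7
A-F-C-B: 6 + 5 + 2 = 13
A-D-B: 5 + 9 = 14
Shortest: 7.

7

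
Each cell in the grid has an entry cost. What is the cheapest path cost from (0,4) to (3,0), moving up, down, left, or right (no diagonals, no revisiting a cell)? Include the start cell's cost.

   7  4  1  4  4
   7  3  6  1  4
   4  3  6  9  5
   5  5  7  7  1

Best path: [0,4]→[0,3]→[0,2]→[0,1]→[1,1]→[2,1]→[2,0]→[3,0]
Cost: 4 + 4 + 1 + 4 + 3 + 3 + 4 + 5 = 28

28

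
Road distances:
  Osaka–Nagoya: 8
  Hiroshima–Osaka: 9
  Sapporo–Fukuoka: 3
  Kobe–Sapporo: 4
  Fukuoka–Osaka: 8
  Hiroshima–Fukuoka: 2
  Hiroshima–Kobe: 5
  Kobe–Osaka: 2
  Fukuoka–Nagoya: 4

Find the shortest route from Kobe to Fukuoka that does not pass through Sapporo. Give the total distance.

7

Comparing a few candidate routes:
Kobe -> Osaka -> Hiroshima -> Fukuoka: 2 + 9 + 2 = 13
Kobe -> Hiroshima -> Osaka -> Fukuoka: 5 + 9 + 8 = 22
Kobe -> Osaka -> Fukuoka: 2 + 8 = 10
Kobe -> Hiroshima -> Fukuoka: 5 + 2 = 7
Kobe -> Osaka -> Nagoya -> Fukuoka: 2 + 8 + 4 = 14
The minimum is 7.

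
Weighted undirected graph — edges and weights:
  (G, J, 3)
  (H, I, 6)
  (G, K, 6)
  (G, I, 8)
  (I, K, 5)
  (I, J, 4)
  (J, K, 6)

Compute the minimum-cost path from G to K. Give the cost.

6

Some routes from G to K:
G -> K: 6
G -> J -> K: 3 + 6 = 9
G -> J -> I -> K: 3 + 4 + 5 = 12
Shortest: 6.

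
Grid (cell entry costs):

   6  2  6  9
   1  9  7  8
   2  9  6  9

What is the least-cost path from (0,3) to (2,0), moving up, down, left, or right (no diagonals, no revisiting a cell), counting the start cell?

26

One optimal route is (0,3) (0,2) (0,1) (0,0) (1,0) (2,0).
Its cost is 9 + 6 + 2 + 6 + 1 + 2 = 26.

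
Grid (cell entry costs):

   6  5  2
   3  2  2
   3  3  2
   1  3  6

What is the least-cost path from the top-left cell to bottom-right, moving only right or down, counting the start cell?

One optimal route is (0,0) -> (1,0) -> (1,1) -> (1,2) -> (2,2) -> (3,2).
Its cost is 6 + 3 + 2 + 2 + 2 + 6 = 21.

21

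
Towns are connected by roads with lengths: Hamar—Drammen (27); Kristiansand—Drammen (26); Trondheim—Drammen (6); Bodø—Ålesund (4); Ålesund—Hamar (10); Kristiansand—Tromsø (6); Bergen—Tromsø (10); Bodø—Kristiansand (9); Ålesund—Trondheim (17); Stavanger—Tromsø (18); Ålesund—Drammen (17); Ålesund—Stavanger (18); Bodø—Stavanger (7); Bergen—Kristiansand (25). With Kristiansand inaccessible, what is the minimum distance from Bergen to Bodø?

35

Candidate routes:
Bergen-Tromsø-Stavanger-Ålesund-Bodø: 10 + 18 + 18 + 4 = 50
Bergen-Tromsø-Stavanger-Bodø: 10 + 18 + 7 = 35
The minimum is 35.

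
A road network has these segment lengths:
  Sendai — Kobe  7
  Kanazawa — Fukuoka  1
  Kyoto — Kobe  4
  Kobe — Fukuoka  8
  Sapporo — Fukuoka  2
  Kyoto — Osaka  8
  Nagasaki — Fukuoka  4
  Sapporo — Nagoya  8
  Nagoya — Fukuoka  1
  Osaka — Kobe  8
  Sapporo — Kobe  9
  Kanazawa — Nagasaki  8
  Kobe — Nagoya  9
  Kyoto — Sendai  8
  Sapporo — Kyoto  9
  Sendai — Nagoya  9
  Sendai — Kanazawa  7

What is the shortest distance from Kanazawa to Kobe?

9

Checking several routes:
Kanazawa → Fukuoka → Sapporo → Kobe: 1 + 2 + 9 = 12
Kanazawa → Fukuoka → Nagoya → Kobe: 1 + 1 + 9 = 11
Kanazawa → Fukuoka → Kobe: 1 + 8 = 9
The minimum is 9.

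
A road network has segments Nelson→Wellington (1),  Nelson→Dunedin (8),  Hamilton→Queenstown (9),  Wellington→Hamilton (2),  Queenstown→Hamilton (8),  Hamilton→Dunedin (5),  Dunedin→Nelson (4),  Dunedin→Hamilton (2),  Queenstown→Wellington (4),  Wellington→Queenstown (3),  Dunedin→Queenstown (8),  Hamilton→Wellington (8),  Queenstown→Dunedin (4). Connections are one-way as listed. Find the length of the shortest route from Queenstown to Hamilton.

Routes from Queenstown to Hamilton:
Queenstown-Wellington-Hamilton: 4 + 2 = 6
Queenstown-Dunedin-Nelson-Wellington-Hamilton: 4 + 4 + 1 + 2 = 11
Queenstown-Hamilton: 8
Queenstown-Dunedin-Hamilton: 4 + 2 = 6
Shortest: 6.

6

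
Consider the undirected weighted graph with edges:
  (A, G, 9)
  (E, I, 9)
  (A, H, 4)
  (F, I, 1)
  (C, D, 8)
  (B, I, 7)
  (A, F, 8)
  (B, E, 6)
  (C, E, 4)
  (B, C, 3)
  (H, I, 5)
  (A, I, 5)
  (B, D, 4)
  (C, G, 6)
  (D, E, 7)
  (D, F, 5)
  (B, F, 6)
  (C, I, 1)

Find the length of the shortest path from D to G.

Checking several routes:
D - F - I - C - G: 5 + 1 + 1 + 6 = 13
D - B - I - C - G: 4 + 7 + 1 + 6 = 18
D - B - F - I - C - G: 4 + 6 + 1 + 1 + 6 = 18
D - B - C - G: 4 + 3 + 6 = 13
D - C - G: 8 + 6 = 14
D - E - C - G: 7 + 4 + 6 = 17
Shortest: 13.

13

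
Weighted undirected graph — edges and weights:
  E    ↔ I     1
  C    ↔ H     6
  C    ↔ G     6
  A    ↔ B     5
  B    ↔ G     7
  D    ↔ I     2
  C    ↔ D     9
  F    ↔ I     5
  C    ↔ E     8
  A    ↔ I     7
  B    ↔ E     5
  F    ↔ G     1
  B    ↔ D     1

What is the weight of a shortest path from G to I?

6

Some routes from G to I:
G -> B -> A -> I: 7 + 5 + 7 = 19
G -> B -> E -> I: 7 + 5 + 1 = 13
G -> C -> E -> I: 6 + 8 + 1 = 15
G -> B -> D -> I: 7 + 1 + 2 = 10
G -> F -> I: 1 + 5 = 6
G -> C -> D -> I: 6 + 9 + 2 = 17
The minimum is 6.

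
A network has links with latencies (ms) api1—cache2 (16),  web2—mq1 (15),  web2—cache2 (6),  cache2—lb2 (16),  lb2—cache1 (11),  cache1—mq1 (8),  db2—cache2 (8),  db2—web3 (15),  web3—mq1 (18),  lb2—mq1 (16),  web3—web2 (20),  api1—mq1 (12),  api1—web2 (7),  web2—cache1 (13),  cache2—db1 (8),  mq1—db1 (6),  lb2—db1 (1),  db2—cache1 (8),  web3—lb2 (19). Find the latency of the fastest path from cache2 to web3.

23

A few of the cache2→web3 routes:
cache2→db2→web3: 8 + 15 = 23
cache2→web2→web3: 6 + 20 = 26
cache2→db1→lb2→web3: 8 + 1 + 19 = 28
Best route has total 23 ms.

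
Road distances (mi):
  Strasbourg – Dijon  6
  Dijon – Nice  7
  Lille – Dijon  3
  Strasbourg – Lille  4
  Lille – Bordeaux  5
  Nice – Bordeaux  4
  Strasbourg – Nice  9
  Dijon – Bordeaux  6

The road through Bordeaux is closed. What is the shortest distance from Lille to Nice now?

10

A few of the Lille→Nice routes:
Lille -> Strasbourg -> Dijon -> Nice: 4 + 6 + 7 = 17
Lille -> Dijon -> Nice: 3 + 7 = 10
Lille -> Strasbourg -> Nice: 4 + 9 = 13
Best route has total 10 mi.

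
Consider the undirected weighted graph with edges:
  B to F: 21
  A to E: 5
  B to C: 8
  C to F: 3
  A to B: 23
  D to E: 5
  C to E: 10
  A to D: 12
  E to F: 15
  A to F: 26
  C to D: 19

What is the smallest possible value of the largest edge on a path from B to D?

10

A few of the B→D routes:
B - F - E - A - D: max(21, 15, 5, 12) = 21
B - C - F - E - D: max(8, 3, 15, 5) = 15
B - C - E - D: max(8, 10, 5) = 10
B - C - E - A - D: max(8, 10, 5, 12) = 12
B - C - F - E - A - D: max(8, 3, 15, 5, 12) = 15
B - C - D: max(8, 19) = 19
Smallest bottleneck: 10.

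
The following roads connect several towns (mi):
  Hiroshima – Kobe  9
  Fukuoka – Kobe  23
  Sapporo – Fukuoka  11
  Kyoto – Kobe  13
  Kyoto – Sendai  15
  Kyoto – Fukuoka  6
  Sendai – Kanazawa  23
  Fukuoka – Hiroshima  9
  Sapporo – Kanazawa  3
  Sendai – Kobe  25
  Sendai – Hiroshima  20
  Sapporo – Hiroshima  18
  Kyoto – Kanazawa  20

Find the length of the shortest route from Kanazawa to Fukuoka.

14

Checking several routes:
Kanazawa→Sapporo→Fukuoka: 3 + 11 = 14
Kanazawa→Kyoto→Fukuoka: 20 + 6 = 26
Kanazawa→Sapporo→Hiroshima→Fukuoka: 3 + 18 + 9 = 30
Kanazawa→Sendai→Kyoto→Fukuoka: 23 + 15 + 6 = 44
Shortest: 14 mi.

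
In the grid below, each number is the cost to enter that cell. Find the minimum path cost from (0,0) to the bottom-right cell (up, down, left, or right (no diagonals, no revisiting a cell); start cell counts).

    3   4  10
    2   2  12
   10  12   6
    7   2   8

29

Cheapest: (0,0) (1,0) (1,1) (2,1) (3,1) (3,2)
  3 + 2 + 2 + 12 + 2 + 8 = 29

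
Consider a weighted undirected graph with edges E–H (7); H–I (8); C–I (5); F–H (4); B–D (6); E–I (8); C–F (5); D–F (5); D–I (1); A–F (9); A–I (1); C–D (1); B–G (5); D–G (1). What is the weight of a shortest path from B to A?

8

Comparing a few candidate routes:
B - G - D - C - I - A: 5 + 1 + 1 + 5 + 1 = 13
B - G - D - I - A: 5 + 1 + 1 + 1 = 8
B - D - C - I - A: 6 + 1 + 5 + 1 = 13
B - G - D - F - A: 5 + 1 + 5 + 9 = 20
B - D - I - A: 6 + 1 + 1 = 8
The minimum is 8.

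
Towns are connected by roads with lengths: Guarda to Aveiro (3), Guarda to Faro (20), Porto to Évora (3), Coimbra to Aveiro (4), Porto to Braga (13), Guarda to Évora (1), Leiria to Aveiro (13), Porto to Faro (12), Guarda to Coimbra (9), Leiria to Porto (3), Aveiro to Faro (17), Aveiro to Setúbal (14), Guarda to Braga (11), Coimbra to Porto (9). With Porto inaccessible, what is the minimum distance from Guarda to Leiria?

Paths from Guarda to Leiria avoiding Porto:
Guarda→Coimbra→Aveiro→Leiria: 9 + 4 + 13 = 26
Guarda→Aveiro→Leiria: 3 + 13 = 16
Guarda→Faro→Aveiro→Leiria: 20 + 17 + 13 = 50
Shortest: 16.

16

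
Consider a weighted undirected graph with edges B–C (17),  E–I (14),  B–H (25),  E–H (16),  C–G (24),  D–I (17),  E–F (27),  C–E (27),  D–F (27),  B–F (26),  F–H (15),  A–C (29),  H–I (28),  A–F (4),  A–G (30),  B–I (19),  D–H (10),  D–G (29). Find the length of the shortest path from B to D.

A few of the B→D routes:
B - F - H - D: 26 + 15 + 10 = 51
B - F - D: 26 + 27 = 53
B - H - D: 25 + 10 = 35
B - I - D: 19 + 17 = 36
Best route has total 35.

35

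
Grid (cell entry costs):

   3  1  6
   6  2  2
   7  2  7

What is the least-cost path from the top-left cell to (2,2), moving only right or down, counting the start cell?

Best path: (0,0) -> (0,1) -> (1,1) -> (1,2) -> (2,2)
Cost: 3 + 1 + 2 + 2 + 7 = 15

15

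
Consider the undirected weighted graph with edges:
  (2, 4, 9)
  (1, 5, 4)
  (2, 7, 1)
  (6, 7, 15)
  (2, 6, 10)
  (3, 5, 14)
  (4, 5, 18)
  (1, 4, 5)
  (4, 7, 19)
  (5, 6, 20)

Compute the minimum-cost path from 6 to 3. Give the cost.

Comparing a few candidate routes:
6 → 7 → 2 → 4 → 1 → 5 → 3: 15 + 1 + 9 + 5 + 4 + 14 = 48
6 → 2 → 4 → 5 → 3: 10 + 9 + 18 + 14 = 51
6 → 2 → 7 → 4 → 1 → 5 → 3: 10 + 1 + 19 + 5 + 4 + 14 = 53
6 → 7 → 2 → 4 → 5 → 3: 15 + 1 + 9 + 18 + 14 = 57
6 → 2 → 4 → 1 → 5 → 3: 10 + 9 + 5 + 4 + 14 = 42
6 → 5 → 3: 20 + 14 = 34
Shortest: 34.

34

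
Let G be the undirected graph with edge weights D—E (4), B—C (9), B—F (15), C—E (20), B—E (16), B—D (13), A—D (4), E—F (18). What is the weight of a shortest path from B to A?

17

Candidate routes:
B → E → D → A: 16 + 4 + 4 = 24
B → C → E → D → A: 9 + 20 + 4 + 4 = 37
B → F → E → D → A: 15 + 18 + 4 + 4 = 41
B → D → A: 13 + 4 = 17
The minimum is 17.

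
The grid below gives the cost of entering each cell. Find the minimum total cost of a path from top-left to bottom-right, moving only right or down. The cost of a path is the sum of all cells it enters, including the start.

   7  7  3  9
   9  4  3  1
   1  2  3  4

25

Cheapest: r0c0 -> r0c1 -> r0c2 -> r1c2 -> r1c3 -> r2c3
  7 + 7 + 3 + 3 + 1 + 4 = 25
(Top row then right column would cost 31.)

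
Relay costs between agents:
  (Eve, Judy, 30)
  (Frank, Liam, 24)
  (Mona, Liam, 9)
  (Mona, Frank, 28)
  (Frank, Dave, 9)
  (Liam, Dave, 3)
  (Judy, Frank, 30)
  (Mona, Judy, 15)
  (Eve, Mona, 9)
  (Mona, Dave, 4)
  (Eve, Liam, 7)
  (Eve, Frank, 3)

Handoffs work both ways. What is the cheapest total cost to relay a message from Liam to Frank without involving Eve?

12

Checking several routes:
Liam → Mona → Dave → Frank: 9 + 4 + 9 = 22
Liam → Dave → Mona → Frank: 3 + 4 + 28 = 35
Liam → Dave → Frank: 3 + 9 = 12
Liam → Frank: 24
Liam → Mona → Frank: 9 + 28 = 37
Shortest: 12.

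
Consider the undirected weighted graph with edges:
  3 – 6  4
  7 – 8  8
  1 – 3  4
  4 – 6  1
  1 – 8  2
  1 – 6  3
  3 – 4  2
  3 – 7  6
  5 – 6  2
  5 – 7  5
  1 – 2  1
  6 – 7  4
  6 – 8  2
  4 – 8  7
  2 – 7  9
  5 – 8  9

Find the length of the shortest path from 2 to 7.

Some routes from 2 to 7:
2→1→6→7: 1 + 3 + 4 = 8
2→7: 9
2→1→6→5→7: 1 + 3 + 2 + 5 = 11
2→1→8→6→7: 1 + 2 + 2 + 4 = 9
2→1→3→7: 1 + 4 + 6 = 11
Best route has total 8.

8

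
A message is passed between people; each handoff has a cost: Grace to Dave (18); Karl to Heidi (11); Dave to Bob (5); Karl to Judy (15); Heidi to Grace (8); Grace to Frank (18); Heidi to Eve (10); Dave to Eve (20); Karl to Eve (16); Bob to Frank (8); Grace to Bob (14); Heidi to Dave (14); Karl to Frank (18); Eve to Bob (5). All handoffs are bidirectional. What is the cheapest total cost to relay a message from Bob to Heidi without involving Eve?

A few of the Bob→Heidi routes:
Bob -> Grace -> Heidi: 14 + 8 = 22
Bob -> Frank -> Grace -> Heidi: 8 + 18 + 8 = 34
Bob -> Dave -> Heidi: 5 + 14 = 19
Bob -> Dave -> Grace -> Heidi: 5 + 18 + 8 = 31
Best route has total 19.

19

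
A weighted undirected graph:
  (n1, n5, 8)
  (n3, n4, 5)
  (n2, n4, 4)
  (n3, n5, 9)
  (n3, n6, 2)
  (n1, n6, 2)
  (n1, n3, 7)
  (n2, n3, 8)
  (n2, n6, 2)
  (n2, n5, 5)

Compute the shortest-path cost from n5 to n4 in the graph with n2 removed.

Paths from n5 to n4 avoiding n2:
n5-n1-n6-n3-n4: 8 + 2 + 2 + 5 = 17
n5-n3-n4: 9 + 5 = 14
n5-n1-n3-n4: 8 + 7 + 5 = 20
Shortest: 14.

14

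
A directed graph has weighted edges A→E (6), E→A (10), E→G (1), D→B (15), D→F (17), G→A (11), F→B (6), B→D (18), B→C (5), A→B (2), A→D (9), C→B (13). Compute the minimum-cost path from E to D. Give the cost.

Routes from E to D:
E → G → A → B → D: 1 + 11 + 2 + 18 = 32
E → A → B → D: 10 + 2 + 18 = 30
E → G → A → D: 1 + 11 + 9 = 21
E → A → D: 10 + 9 = 19
The minimum is 19.

19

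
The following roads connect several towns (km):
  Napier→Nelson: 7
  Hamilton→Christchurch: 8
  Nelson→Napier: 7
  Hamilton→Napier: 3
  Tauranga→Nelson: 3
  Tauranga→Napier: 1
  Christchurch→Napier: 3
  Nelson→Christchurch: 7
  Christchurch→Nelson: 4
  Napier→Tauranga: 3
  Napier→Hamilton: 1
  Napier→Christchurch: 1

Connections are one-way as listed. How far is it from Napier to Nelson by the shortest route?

Routes from Napier to Nelson:
Napier-Tauranga-Nelson: 3 + 3 = 6
Napier-Christchurch-Nelson: 1 + 4 = 5
Napier-Hamilton-Christchurch-Nelson: 1 + 8 + 4 = 13
Napier-Nelson: 7
Shortest: 5 km.

5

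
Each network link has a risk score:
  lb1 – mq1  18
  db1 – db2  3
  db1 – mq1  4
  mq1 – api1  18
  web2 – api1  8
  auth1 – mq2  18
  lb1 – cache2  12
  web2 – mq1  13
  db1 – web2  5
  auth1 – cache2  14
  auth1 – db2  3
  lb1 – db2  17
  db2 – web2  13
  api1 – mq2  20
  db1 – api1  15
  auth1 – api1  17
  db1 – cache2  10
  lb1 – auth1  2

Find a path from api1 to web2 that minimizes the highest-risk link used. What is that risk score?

A few of the api1→web2 routes:
api1-web2: max(8) = 8
api1-db1-db2-web2: max(15, 3, 13) = 15
api1-db1-web2: max(15, 5) = 15
api1-db1-mq1-web2: max(15, 4, 13) = 15
The minimum achievable maximum is 8.

8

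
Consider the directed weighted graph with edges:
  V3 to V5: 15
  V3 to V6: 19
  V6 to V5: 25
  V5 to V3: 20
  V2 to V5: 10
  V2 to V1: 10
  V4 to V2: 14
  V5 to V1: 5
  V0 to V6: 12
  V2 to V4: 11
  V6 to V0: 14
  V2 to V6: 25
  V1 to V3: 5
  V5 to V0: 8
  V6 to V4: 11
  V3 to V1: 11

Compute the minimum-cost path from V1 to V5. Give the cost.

Routes from V1 to V5:
V1→V3→V6→V4→V2→V5: 5 + 19 + 11 + 14 + 10 = 59
V1→V3→V5: 5 + 15 = 20
V1→V3→V6→V5: 5 + 19 + 25 = 49
Shortest: 20.

20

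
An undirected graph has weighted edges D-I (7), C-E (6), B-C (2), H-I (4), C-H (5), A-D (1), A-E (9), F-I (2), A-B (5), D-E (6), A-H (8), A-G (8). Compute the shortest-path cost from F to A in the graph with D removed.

Routes from F to A avoiding D:
F→I→H→A: 2 + 4 + 8 = 14
F→I→H→C→B→A: 2 + 4 + 5 + 2 + 5 = 18
F→I→H→C→E→A: 2 + 4 + 5 + 6 + 9 = 26
Best route has total 14.

14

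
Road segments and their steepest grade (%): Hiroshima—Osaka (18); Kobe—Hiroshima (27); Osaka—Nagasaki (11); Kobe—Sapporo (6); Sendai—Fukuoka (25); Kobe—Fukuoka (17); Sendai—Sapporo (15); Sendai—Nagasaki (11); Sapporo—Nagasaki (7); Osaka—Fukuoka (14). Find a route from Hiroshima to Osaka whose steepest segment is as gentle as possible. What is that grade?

Some routes from Hiroshima to Osaka:
Hiroshima→Kobe→Fukuoka→Sendai→Nagasaki→Osaka: max(27, 17, 25, 11, 11) = 27
Hiroshima→Kobe→Fukuoka→Sendai→Sapporo→Nagasaki→Osaka: max(27, 17, 25, 15, 7, 11) = 27
Hiroshima→Osaka: max(18) = 18
Hiroshima→Kobe→Fukuoka→Osaka: max(27, 17, 14) = 27
Smallest bottleneck: 18%.

18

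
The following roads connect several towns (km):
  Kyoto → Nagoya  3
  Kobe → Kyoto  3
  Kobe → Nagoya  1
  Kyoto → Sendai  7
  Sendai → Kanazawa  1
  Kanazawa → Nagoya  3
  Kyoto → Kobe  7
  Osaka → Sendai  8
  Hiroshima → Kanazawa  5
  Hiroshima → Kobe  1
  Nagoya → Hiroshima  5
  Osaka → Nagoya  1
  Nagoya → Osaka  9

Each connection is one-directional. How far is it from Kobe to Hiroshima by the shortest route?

6

Paths from Kobe to Hiroshima:
Kobe -> Nagoya -> Hiroshima: 1 + 5 = 6
Kobe -> Kyoto -> Nagoya -> Hiroshima: 3 + 3 + 5 = 11
Kobe -> Kyoto -> Sendai -> Kanazawa -> Nagoya -> Hiroshima: 3 + 7 + 1 + 3 + 5 = 19
Best route has total 6 km.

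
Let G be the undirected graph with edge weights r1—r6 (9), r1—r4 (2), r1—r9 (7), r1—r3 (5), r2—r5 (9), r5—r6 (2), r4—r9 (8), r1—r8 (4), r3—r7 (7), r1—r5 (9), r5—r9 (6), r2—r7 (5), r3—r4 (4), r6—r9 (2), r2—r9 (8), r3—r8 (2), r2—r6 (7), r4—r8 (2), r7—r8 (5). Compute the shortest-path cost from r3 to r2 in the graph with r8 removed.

12

Some routes from r3 to r2 avoiding r8:
r3 - r4 - r9 - r2: 4 + 8 + 8 = 20
r3 - r1 - r6 - r2: 5 + 9 + 7 = 21
r3 - r7 - r2: 7 + 5 = 12
r3 - r1 - r9 - r2: 5 + 7 + 8 = 20
r3 - r1 - r9 - r6 - r2: 5 + 7 + 2 + 7 = 21
The minimum is 12.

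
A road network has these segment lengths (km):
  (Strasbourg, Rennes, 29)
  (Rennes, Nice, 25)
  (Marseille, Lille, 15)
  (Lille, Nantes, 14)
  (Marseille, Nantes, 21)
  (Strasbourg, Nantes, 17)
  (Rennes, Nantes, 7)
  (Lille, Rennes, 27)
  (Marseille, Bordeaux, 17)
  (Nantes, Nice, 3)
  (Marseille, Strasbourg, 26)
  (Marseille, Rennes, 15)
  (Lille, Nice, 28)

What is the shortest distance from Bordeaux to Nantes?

38

Some routes from Bordeaux to Nantes:
Bordeaux→Marseille→Lille→Nantes: 17 + 15 + 14 = 46
Bordeaux→Marseille→Nantes: 17 + 21 = 38
Bordeaux→Marseille→Rennes→Nice→Nantes: 17 + 15 + 25 + 3 = 60
Bordeaux→Marseille→Rennes→Nantes: 17 + 15 + 7 = 39
Shortest: 38 km.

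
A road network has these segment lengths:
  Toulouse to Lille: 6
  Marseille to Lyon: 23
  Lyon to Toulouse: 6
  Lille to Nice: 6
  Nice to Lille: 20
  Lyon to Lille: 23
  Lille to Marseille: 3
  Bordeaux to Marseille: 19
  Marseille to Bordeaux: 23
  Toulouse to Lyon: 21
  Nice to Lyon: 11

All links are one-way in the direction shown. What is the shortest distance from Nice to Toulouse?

17

Paths from Nice to Toulouse:
Nice→Lyon→Toulouse: 11 + 6 = 17
Nice→Lille→Marseille→Lyon→Toulouse: 20 + 3 + 23 + 6 = 52
The minimum is 17.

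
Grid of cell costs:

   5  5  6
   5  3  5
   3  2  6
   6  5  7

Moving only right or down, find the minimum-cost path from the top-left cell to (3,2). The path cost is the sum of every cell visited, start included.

27

Best path: r0c0 -> r0c1 -> r1c1 -> r2c1 -> r3c1 -> r3c2
Cost: 5 + 5 + 3 + 2 + 5 + 7 = 27
(Top row then right column would cost 34.)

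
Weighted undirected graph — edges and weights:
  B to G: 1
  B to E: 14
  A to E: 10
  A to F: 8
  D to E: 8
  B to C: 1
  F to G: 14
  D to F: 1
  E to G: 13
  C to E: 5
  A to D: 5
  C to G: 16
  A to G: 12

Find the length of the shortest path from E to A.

10

Some routes from E to A:
E - C - B - G - A: 5 + 1 + 1 + 12 = 19
E - A: 10
E - D - A: 8 + 5 = 13
E - D - F - A: 8 + 1 + 8 = 17
Shortest: 10.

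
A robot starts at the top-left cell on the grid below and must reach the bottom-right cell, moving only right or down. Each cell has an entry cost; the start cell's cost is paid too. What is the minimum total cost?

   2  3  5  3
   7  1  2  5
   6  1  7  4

17

Best path: [0,0] [0,1] [1,1] [1,2] [1,3] [2,3]
Cost: 2 + 3 + 1 + 2 + 5 + 4 = 17
For comparison, the top-then-right route costs 22.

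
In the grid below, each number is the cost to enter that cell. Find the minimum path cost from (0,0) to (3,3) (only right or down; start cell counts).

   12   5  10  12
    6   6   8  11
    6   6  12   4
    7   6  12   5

50

Take (0,0) -> (0,1) -> (1,1) -> (2,1) -> (2,2) -> (2,3) -> (3,3) for a total of 12 + 5 + 6 + 6 + 12 + 4 + 5 = 50.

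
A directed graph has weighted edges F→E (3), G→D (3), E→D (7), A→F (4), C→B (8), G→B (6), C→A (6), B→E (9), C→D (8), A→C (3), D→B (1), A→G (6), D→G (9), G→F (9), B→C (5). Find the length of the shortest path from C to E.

Some routes from C to E:
C-A-G-D-B-E: 6 + 6 + 3 + 1 + 9 = 25
C-A-G-B-E: 6 + 6 + 6 + 9 = 27
C-D-B-E: 8 + 1 + 9 = 18
C-B-E: 8 + 9 = 17
C-A-F-E: 6 + 4 + 3 = 13
C-A-G-F-E: 6 + 6 + 9 + 3 = 24
Shortest: 13.

13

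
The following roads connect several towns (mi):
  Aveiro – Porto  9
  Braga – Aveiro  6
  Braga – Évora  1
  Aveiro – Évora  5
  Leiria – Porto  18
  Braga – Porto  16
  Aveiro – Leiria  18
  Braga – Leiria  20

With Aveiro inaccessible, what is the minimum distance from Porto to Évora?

17

Candidate routes:
Porto → Leiria → Braga → Évora: 18 + 20 + 1 = 39
Porto → Braga → Évora: 16 + 1 = 17
The minimum is 17 mi.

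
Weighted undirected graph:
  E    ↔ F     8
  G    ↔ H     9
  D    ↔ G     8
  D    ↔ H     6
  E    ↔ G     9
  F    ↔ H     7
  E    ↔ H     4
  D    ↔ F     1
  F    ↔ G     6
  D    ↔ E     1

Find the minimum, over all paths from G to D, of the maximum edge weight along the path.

6

Comparing a few candidate routes:
G-F-D: max(6, 1) = 6
G-F-H-D: max(6, 7, 6) = 7
G-F-E-H-D: max(6, 8, 4, 6) = 8
G-D: max(8) = 8
G-F-H-E-D: max(6, 7, 4, 1) = 7
G-F-E-D: max(6, 8, 1) = 8
The minimum achievable maximum is 6.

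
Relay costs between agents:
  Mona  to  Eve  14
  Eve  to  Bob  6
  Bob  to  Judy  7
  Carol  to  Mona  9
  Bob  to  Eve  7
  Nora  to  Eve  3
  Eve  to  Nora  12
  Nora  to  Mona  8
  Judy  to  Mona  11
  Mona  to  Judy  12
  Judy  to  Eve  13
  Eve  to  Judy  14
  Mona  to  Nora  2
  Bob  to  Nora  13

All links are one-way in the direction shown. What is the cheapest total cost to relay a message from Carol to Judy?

Comparing a few candidate routes:
Carol-Mona-Eve-Bob-Judy: 9 + 14 + 6 + 7 = 36
Carol-Mona-Nora-Eve-Bob-Judy: 9 + 2 + 3 + 6 + 7 = 27
Carol-Mona-Nora-Eve-Judy: 9 + 2 + 3 + 14 = 28
Carol-Mona-Judy: 9 + 12 = 21
The minimum is 21.

21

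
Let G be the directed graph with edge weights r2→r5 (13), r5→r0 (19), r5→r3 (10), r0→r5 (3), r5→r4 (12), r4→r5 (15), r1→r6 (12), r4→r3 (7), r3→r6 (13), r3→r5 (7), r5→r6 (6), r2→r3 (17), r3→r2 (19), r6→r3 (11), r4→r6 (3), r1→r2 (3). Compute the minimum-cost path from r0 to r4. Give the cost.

15

Candidate routes:
r0→r5→r4: 3 + 12 = 15
Shortest: 15.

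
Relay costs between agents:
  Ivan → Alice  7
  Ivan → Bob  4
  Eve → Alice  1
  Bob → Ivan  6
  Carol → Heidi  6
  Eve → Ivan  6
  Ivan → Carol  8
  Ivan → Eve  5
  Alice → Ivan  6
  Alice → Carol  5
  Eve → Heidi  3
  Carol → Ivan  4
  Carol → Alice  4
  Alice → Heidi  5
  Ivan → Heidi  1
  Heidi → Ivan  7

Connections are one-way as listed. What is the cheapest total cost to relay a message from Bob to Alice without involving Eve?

13

Paths from Bob to Alice avoiding Eve:
Bob -> Ivan -> Alice: 6 + 7 = 13
Bob -> Ivan -> Carol -> Alice: 6 + 8 + 4 = 18
The minimum is 13.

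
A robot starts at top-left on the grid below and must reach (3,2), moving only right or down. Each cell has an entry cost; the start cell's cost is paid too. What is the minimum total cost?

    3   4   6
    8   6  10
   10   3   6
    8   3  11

30

Cheapest: r0c0 → r0c1 → r1c1 → r2c1 → r3c1 → r3c2
  3 + 4 + 6 + 3 + 3 + 11 = 30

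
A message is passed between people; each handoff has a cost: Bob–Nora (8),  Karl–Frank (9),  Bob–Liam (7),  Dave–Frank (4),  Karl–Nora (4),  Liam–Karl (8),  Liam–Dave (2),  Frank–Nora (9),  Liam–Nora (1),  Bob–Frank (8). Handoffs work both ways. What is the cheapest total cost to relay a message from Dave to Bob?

Some routes from Dave to Bob:
Dave-Liam-Nora-Bob: 2 + 1 + 8 = 11
Dave-Liam-Bob: 2 + 7 = 9
Dave-Frank-Bob: 4 + 8 = 12
Dave-Liam-Nora-Frank-Bob: 2 + 1 + 9 + 8 = 20
Dave-Frank-Nora-Bob: 4 + 9 + 8 = 21
Shortest: 9.

9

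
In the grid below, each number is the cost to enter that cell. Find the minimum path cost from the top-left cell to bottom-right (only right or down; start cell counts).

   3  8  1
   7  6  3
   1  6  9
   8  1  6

24

Best path: [0,0] → [1,0] → [2,0] → [2,1] → [3,1] → [3,2]
Cost: 3 + 7 + 1 + 6 + 1 + 6 = 24
For comparison, the top-then-right route costs 30.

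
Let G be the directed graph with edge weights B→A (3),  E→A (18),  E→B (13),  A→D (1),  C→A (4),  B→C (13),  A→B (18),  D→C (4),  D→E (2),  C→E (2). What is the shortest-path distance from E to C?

Paths from E to C:
E→A→D→C: 18 + 1 + 4 = 23
E→B→A→D→C: 13 + 3 + 1 + 4 = 21
E→B→C: 13 + 13 = 26
E→A→B→C: 18 + 18 + 13 = 49
The minimum is 21.

21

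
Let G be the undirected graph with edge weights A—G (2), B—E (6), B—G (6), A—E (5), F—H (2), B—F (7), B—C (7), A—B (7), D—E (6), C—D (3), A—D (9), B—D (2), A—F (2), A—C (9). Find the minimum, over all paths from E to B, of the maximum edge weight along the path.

Checking several routes:
E - B: max(6) = 6
E - A - G - B: max(5, 2, 6) = 6
E - D - B: max(6, 2) = 6
The minimum achievable maximum is 6.

6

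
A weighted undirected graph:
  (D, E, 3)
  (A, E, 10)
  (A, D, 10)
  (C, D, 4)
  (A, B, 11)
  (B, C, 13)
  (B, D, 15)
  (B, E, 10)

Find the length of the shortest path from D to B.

13

Comparing a few candidate routes:
D → B: 15
D → C → B: 4 + 13 = 17
D → A → B: 10 + 11 = 21
D → E → B: 3 + 10 = 13
D → E → A → B: 3 + 10 + 11 = 24
Best route has total 13.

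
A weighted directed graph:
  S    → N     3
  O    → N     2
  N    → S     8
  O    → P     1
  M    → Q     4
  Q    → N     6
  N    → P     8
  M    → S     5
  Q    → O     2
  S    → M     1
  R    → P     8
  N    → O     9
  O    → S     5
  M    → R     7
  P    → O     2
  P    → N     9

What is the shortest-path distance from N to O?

9

Routes from N to O:
N -> S -> M -> Q -> O: 8 + 1 + 4 + 2 = 15
N -> O: 9
N -> P -> O: 8 + 2 = 10
N -> S -> M -> R -> P -> O: 8 + 1 + 7 + 8 + 2 = 26
Best route has total 9.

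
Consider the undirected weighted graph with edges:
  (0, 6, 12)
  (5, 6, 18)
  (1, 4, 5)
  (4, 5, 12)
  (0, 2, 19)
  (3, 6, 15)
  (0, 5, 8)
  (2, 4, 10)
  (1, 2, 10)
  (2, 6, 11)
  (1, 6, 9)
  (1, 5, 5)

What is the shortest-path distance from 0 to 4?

18

Checking several routes:
0 → 6 → 1 → 4: 12 + 9 + 5 = 26
0 → 5 → 1 → 4: 8 + 5 + 5 = 18
0 → 5 → 4: 8 + 12 = 20
Best route has total 18.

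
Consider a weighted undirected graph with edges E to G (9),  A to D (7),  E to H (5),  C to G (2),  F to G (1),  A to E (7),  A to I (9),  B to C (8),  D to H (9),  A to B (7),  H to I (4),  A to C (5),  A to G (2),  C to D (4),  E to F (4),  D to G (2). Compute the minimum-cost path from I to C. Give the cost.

Some routes from I to C:
I-H-D-C: 4 + 9 + 4 = 17
I-H-D-G-C: 4 + 9 + 2 + 2 = 17
I-A-G-C: 9 + 2 + 2 = 13
I-A-C: 9 + 5 = 14
I-H-E-F-G-C: 4 + 5 + 4 + 1 + 2 = 16
The minimum is 13.

13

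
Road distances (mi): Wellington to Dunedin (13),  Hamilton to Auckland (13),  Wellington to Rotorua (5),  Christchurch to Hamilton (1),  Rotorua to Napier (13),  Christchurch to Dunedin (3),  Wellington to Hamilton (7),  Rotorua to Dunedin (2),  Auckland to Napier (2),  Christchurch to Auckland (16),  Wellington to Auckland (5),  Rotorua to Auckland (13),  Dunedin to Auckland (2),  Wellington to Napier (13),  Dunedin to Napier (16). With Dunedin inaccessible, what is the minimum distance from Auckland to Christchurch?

13

Some routes from Auckland to Christchurch avoiding Dunedin:
Auckland - Wellington - Hamilton - Christchurch: 5 + 7 + 1 = 13
Auckland - Hamilton - Christchurch: 13 + 1 = 14
Auckland - Christchurch: 16
Auckland - Napier - Wellington - Hamilton - Christchurch: 2 + 13 + 7 + 1 = 23
The minimum is 13 mi.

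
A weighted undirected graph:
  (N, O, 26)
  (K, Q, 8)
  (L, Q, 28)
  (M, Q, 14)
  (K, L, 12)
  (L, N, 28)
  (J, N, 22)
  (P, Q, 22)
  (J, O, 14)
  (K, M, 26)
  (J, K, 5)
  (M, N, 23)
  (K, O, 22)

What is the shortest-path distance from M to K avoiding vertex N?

Candidate routes:
M → Q → L → K: 14 + 28 + 12 = 54
M → Q → K: 14 + 8 = 22
M → K: 26
Best route has total 22.

22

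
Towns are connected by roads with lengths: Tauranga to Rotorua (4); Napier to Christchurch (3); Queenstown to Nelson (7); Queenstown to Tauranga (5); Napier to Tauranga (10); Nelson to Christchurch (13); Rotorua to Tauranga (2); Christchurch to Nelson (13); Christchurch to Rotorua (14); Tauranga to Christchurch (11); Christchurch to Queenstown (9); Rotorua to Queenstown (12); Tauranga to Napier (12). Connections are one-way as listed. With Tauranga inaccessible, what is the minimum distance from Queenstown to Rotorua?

Candidate routes:
Queenstown→Nelson→Christchurch→Rotorua: 7 + 13 + 14 = 34
Shortest: 34.

34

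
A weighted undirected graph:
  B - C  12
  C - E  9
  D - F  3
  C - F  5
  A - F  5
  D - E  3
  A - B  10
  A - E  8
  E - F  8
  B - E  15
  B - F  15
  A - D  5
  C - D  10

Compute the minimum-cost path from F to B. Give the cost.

A few of the F→B routes:
F -> D -> A -> B: 3 + 5 + 10 = 18
F -> D -> E -> B: 3 + 3 + 15 = 21
F -> B: 15
F -> C -> B: 5 + 12 = 17
F -> A -> B: 5 + 10 = 15
Shortest: 15.

15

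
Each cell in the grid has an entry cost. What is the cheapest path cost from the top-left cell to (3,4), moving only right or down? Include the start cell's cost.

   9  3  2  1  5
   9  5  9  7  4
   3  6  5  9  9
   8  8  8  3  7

Best path: [0,0] -> [0,1] -> [0,2] -> [0,3] -> [0,4] -> [1,4] -> [2,4] -> [3,4]
Cost: 9 + 3 + 2 + 1 + 5 + 4 + 9 + 7 = 40

40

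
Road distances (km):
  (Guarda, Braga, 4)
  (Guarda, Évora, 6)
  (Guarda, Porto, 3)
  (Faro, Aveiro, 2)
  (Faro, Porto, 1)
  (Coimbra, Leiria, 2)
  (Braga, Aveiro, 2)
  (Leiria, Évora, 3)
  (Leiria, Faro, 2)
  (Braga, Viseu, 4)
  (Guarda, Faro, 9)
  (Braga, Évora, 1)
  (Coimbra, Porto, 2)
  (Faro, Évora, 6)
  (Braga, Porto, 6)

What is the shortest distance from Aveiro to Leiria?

A few of the Aveiro→Leiria routes:
Aveiro-Faro-Leiria: 2 + 2 = 4
Aveiro-Faro-Porto-Coimbra-Leiria: 2 + 1 + 2 + 2 = 7
Aveiro-Braga-Évora-Faro-Leiria: 2 + 1 + 6 + 2 = 11
Aveiro-Braga-Évora-Leiria: 2 + 1 + 3 = 6
Best route has total 4 km.

4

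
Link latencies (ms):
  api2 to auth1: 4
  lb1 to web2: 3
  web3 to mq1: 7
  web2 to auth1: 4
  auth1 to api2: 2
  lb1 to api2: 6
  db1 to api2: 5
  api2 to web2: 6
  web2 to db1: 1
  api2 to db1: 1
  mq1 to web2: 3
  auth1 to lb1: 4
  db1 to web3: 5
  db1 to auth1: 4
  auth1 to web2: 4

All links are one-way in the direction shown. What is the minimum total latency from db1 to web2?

Comparing a few candidate routes:
db1→auth1→web2: 4 + 4 = 8
db1→api2→web2: 5 + 6 = 11
db1→auth1→lb1→web2: 4 + 4 + 3 = 11
db1→web3→mq1→web2: 5 + 7 + 3 = 15
db1→auth1→api2→web2: 4 + 2 + 6 = 12
db1→api2→auth1→web2: 5 + 4 + 4 = 13
Shortest: 8 ms.

8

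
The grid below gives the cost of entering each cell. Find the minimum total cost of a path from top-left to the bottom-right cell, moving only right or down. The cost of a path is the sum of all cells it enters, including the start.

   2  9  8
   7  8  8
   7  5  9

Take r0c0 → r1c0 → r2c0 → r2c1 → r2c2 for a total of 2 + 7 + 7 + 5 + 9 = 30.
(Top row then right column would cost 36.)

30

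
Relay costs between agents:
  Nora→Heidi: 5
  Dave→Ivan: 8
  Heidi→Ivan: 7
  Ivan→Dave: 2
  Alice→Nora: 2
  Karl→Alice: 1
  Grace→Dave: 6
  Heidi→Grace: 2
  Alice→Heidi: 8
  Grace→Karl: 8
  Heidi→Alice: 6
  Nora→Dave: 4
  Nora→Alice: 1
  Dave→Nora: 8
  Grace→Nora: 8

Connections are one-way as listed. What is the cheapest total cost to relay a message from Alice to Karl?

17

Routes from Alice to Karl:
Alice -> Heidi -> Grace -> Karl: 8 + 2 + 8 = 18
Alice -> Nora -> Heidi -> Grace -> Karl: 2 + 5 + 2 + 8 = 17
The minimum is 17.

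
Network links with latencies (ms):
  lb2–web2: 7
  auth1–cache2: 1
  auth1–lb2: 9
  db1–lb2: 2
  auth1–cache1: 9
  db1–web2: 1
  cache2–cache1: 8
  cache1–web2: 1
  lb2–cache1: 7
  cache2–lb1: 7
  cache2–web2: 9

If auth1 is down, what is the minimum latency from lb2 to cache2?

12

Comparing a few candidate routes:
lb2 - db1 - web2 - cache1 - cache2: 2 + 1 + 1 + 8 = 12
lb2 - db1 - web2 - cache2: 2 + 1 + 9 = 12
lb2 - web2 - cache1 - cache2: 7 + 1 + 8 = 16
lb2 - cache1 - cache2: 7 + 8 = 15
Shortest: 12 ms.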